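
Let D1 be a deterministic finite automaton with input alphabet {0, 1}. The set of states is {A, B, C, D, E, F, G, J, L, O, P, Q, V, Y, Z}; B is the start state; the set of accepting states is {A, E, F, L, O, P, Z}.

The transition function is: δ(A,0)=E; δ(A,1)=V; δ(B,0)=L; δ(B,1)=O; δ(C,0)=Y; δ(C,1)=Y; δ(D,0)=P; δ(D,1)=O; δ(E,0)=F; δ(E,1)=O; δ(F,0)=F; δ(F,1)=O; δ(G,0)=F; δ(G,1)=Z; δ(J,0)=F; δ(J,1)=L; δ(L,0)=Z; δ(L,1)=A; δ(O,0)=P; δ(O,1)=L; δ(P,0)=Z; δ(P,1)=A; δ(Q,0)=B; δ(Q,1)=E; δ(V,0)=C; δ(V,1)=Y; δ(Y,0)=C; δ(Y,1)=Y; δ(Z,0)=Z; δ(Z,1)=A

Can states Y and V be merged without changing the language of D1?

Yes

Reachable states from the start: {A,B,C,E,F,L,O,P,V,Y,Z}. Unreachable: {D,G,J,Q} — drop them.
Start with accepting vs non-accepting: {A,E,F,L,O,P,Z} | {B,C,V,Y}.
On input 1, block {A,E,F,L,O,P,Z} splits into {E,F,L,O,P,Z} and {A}.
Split {E,F,L,O,P,Z} by δ(·,1) → {E,F,O} and {L,P,Z}.
Refine {E,F,O} on symbol 0: members go to different blocks, giving {E,F} and {O}.
Refine {B,C,V,Y} on symbol 0: members go to different blocks, giving {C,V,Y} and {B}.
The partition is now stable with 6 blocks: {E,F} | {C,V,Y} | {A} | {L,P,Z} | {O} | {B}.
Y and V lie in the same block of the stable partition, so they are equivalent — no string distinguishes them.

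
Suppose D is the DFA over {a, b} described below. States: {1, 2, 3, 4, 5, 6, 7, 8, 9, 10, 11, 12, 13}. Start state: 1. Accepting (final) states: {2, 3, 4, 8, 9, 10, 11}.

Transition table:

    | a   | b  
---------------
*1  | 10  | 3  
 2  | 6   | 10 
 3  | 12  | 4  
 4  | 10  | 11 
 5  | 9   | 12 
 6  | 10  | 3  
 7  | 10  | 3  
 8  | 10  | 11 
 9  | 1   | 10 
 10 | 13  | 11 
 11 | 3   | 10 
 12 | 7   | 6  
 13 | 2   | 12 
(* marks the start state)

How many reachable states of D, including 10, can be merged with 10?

1

Reachable states from the start: {1,2,3,4,6,7,10,11,12,13}. Unreachable: {5,8,9} — drop them.
P0 = {2,3,4,10,11} | {1,6,7,12,13}.
Split {2,3,4,10,11} by δ(·,a) → {2,3,10} and {4,11}.
On input b, block {2,3,10} splits into {3,10} and {2}.
Split {1,6,7,12,13} by δ(·,a) → {1,6,7} and {12} and {13}.
Split {3,10} by δ(·,a) → {3} and {10}.
Refine {4,11} on symbol a: members go to different blocks, giving {4} and {11}.
Stable partition: {3} | {1,6,7} | {4} | {2} | {12} | {13} | {10} | {11} — 8 equivalence classes.
State 10 belongs to the block {10}, which has 1 states.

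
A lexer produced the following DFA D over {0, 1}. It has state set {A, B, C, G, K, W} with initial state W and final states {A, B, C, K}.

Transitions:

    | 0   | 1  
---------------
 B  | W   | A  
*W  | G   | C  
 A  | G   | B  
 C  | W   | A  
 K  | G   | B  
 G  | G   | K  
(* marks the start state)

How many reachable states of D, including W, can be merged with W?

All states are reachable from the start state.
Start with accepting vs non-accepting: {A,B,C,K} | {G,W}.
The partition is now stable with 2 blocks: {A,B,C,K} | {G,W}.
State W belongs to the block {G,W}, which has 2 states.

2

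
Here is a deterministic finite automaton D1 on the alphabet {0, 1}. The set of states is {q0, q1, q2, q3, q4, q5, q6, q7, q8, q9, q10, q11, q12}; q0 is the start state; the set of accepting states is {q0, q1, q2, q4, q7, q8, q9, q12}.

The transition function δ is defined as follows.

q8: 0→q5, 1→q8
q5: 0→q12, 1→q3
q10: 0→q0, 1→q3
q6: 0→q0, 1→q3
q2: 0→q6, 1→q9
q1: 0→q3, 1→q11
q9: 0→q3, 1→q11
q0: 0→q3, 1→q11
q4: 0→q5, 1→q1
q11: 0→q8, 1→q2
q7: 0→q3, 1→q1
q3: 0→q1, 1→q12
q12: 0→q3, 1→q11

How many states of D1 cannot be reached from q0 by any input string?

3

Starting at q0 and following transitions, the reachable set is {q0, q1, q2, q3, q5, q6, q8, q9, q11, q12}. That leaves q4, q7, q10 unreachable — 3 in total.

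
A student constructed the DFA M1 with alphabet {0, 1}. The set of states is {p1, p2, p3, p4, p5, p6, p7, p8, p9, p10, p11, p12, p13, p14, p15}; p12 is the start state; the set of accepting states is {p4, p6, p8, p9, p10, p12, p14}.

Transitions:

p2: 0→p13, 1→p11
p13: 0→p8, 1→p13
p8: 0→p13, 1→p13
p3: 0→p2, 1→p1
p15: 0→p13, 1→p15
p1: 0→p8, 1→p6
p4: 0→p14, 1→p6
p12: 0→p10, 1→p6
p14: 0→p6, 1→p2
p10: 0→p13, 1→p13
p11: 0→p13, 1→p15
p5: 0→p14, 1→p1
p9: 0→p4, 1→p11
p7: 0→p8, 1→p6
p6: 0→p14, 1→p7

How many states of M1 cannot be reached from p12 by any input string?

5

Starting at p12 and following transitions, the reachable set is {p2, p6, p7, p8, p10, p11, p12, p13, p14, p15}. That leaves p1, p3, p4, p5, p9 unreachable — 5 in total.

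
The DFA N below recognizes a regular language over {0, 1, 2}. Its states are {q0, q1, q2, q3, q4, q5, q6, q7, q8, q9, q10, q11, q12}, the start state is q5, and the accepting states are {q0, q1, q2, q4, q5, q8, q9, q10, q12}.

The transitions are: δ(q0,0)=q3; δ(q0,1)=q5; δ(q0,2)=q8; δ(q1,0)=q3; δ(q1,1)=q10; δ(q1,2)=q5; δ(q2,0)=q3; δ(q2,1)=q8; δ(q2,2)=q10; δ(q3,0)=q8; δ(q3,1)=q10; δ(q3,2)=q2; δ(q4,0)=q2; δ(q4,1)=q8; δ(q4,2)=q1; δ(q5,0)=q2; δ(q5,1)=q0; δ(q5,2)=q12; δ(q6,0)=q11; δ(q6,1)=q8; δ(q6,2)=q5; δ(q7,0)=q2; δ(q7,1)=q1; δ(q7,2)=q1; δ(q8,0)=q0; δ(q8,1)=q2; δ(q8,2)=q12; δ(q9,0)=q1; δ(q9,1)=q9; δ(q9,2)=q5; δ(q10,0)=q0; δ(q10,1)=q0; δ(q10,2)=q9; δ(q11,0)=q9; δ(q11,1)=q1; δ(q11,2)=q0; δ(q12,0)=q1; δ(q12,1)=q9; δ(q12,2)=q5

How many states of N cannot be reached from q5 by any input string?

4

Starting at q5 and following transitions, the reachable set is {q0, q1, q2, q3, q5, q8, q9, q10, q12}. That leaves q4, q6, q7, q11 unreachable — 4 in total.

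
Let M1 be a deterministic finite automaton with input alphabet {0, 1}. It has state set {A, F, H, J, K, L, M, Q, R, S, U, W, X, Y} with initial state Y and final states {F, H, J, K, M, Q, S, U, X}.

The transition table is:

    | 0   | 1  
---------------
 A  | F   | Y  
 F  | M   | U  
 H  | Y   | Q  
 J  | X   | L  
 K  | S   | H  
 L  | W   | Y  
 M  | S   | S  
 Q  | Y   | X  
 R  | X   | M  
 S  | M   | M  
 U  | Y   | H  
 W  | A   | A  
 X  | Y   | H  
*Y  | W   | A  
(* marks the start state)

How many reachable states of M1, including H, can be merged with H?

4

Reachable states from the start: {A,F,H,M,Q,S,U,W,X,Y}. Unreachable: {J,K,L,R} — drop them.
P0 = {F,H,M,Q,S,U,X} | {A,W,Y}.
On input 0, block {F,H,M,Q,S,U,X} splits into {H,Q,U,X} and {F,M,S}.
Split {A,W,Y} by δ(·,0) → {W,Y} and {A}.
Split {W,Y} by δ(·,0) → {Y} and {W}.
Refine {F,M,S} on symbol 1: members go to different blocks, giving {M,S} and {F}.
Stable partition: {H,Q,U,X} | {Y} | {M,S} | {A} | {W} | {F} — 6 equivalence classes.
The equivalence class containing H is {H,Q,U,X}, of size 4.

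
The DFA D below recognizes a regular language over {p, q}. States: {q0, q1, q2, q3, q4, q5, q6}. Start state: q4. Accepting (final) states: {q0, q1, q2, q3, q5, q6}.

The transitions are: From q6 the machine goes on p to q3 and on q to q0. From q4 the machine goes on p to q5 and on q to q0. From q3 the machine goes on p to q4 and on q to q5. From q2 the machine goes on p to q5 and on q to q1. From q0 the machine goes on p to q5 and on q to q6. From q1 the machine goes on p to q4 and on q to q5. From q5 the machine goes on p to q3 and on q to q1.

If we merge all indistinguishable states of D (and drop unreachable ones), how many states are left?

5

First remove the unreachable states {q2}; 6 states remain.
P0 = {q0,q1,q3,q5,q6} | {q4}.
On input p, block {q0,q1,q3,q5,q6} splits into {q0,q5,q6} and {q1,q3}.
On input p, block {q0,q5,q6} splits into {q5,q6} and {q0}.
Split {q5,q6} by δ(·,q) → {q5} and {q6}.
The partition is now stable with 5 blocks: {q5} | {q4} | {q1,q3} | {q0} | {q6}.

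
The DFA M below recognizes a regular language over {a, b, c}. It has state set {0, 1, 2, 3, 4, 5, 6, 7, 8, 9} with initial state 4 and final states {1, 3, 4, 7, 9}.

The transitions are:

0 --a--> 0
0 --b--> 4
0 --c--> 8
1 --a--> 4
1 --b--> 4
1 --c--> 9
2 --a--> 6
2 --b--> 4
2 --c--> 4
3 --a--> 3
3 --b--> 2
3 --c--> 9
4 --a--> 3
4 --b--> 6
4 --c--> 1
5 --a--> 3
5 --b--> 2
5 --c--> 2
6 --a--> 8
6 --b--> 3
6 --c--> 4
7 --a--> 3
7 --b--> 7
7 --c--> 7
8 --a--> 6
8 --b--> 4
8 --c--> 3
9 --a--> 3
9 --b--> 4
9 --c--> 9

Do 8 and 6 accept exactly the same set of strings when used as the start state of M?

Yes

Reachable states from the start: {1,2,3,4,6,8,9}. Unreachable: {0,5,7} — drop them.
Start with accepting vs non-accepting: {1,3,4,9} | {2,6,8}.
Refine {1,3,4,9} on symbol b: members go to different blocks, giving {1,9} and {3,4}.
The partition is now stable with 3 blocks: {1,9} | {2,6,8} | {3,4}.
8 and 6 lie in the same block of the stable partition, so they are equivalent — no string distinguishes them.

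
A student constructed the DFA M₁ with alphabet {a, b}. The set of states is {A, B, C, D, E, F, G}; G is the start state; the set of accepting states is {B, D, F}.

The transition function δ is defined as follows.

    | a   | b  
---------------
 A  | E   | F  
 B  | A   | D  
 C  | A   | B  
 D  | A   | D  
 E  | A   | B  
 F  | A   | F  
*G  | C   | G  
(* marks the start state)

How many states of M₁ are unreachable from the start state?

A breadth-first search from the start state visits every state.

0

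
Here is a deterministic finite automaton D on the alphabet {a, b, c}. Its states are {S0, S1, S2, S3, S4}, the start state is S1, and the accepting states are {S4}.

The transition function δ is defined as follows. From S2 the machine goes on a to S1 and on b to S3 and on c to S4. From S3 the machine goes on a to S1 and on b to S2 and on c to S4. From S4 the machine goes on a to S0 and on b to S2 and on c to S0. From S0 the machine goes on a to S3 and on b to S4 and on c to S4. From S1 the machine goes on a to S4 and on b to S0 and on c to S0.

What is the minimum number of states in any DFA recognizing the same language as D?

P0 = {S4} | {S0,S1,S2,S3}.
Refine {S0,S1,S2,S3} on symbol a: members go to different blocks, giving {S0,S2,S3} and {S1}.
Split {S0,S2,S3} by δ(·,a) → {S2,S3} and {S0}.
The partition is now stable with 4 blocks: {S4} | {S2,S3} | {S1} | {S0}.

4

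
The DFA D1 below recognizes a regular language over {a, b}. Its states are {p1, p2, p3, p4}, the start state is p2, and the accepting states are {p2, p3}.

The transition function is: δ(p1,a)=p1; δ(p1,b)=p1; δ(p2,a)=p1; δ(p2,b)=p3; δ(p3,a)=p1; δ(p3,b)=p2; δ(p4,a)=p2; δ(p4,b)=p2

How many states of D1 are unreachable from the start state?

Starting at p2 and following transitions, the reachable set is {p1, p2, p3}. That leaves p4 unreachable — 1 in total.

1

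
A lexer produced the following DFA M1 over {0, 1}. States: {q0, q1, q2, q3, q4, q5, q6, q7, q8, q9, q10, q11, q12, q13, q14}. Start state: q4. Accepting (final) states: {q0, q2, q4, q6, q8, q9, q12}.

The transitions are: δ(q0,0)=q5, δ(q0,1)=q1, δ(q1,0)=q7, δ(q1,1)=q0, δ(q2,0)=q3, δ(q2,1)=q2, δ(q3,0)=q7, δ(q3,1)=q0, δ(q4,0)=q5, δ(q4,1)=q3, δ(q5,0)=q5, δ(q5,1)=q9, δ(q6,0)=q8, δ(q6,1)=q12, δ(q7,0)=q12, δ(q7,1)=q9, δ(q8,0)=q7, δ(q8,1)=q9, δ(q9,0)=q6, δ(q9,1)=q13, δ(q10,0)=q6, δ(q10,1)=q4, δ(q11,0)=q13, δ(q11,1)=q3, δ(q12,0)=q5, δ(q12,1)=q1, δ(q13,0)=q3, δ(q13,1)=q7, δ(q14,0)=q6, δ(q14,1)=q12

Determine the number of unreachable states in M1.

4

Starting at q4 and following transitions, the reachable set is {q0, q1, q3, q4, q5, q6, q7, q8, q9, q12, q13}. That leaves q2, q10, q11, q14 unreachable — 4 in total.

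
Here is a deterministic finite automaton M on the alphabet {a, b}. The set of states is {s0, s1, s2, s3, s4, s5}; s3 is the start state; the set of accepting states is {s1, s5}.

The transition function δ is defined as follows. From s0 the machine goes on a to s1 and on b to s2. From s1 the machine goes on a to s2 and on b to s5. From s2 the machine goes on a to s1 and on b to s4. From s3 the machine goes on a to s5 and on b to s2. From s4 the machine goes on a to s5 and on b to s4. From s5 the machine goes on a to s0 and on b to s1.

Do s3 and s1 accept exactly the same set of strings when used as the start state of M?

All states are reachable from the start state.
P0 = {s1,s5} | {s0,s2,s3,s4}.
The partition is now stable with 2 blocks: {s1,s5} | {s0,s2,s3,s4}.
s3 and s1 end up in different blocks, so they are distinguishable. For instance, the string 'ε' is accepted from only s1.

No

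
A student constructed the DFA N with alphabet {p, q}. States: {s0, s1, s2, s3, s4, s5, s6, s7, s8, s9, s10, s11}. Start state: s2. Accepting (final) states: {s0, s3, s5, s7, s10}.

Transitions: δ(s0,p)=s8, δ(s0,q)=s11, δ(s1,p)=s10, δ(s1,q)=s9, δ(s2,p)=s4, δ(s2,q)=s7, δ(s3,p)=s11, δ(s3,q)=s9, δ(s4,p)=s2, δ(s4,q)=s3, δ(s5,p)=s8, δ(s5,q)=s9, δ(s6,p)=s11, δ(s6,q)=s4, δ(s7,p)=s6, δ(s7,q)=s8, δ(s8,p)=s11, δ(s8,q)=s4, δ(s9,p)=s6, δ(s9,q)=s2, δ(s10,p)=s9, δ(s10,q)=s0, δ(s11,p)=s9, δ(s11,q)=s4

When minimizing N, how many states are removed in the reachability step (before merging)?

4

No path from s2 leads to s0, s1, s5, s10; the other 8 states are all reachable.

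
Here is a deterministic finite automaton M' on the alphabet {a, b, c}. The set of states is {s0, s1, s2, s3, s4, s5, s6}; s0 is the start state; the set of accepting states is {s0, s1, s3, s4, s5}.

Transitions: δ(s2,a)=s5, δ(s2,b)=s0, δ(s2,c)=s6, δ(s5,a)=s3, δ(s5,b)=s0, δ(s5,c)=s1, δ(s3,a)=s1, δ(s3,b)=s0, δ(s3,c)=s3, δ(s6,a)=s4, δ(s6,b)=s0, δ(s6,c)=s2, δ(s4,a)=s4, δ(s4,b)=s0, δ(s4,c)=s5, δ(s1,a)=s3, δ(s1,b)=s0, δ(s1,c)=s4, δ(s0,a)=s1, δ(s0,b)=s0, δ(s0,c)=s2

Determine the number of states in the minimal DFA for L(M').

3

P0 = {s0,s1,s3,s4,s5} | {s2,s6}.
Refine {s0,s1,s3,s4,s5} on symbol c: members go to different blocks, giving {s1,s3,s4,s5} and {s0}.
Stable partition: {s1,s3,s4,s5} | {s2,s6} | {s0} — 3 equivalence classes.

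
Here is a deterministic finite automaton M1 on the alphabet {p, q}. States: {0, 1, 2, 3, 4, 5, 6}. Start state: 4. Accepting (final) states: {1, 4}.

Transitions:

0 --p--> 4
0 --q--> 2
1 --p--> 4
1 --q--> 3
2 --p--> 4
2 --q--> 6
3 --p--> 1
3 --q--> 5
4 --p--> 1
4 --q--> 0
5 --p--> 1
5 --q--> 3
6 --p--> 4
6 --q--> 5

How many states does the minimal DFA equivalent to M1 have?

Initial partition by acceptance: {1,4} | {0,2,3,5,6}.
No further refinement is possible. Final partition (2 blocks): {1,4} | {0,2,3,5,6}.

2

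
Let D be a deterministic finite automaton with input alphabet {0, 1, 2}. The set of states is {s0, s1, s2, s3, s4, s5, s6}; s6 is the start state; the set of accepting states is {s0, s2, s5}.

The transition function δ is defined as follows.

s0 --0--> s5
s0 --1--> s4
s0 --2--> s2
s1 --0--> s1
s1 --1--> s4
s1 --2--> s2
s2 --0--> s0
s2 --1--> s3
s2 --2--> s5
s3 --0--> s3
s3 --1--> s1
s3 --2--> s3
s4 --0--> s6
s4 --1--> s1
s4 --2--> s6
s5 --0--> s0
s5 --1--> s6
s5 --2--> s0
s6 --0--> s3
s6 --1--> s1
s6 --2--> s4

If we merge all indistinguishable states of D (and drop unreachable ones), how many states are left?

P0 = {s0,s2,s5} | {s1,s3,s4,s6}.
On input 2, block {s1,s3,s4,s6} splits into {s3,s4,s6} and {s1}.
The partition is now stable with 3 blocks: {s0,s2,s5} | {s3,s4,s6} | {s1}.

3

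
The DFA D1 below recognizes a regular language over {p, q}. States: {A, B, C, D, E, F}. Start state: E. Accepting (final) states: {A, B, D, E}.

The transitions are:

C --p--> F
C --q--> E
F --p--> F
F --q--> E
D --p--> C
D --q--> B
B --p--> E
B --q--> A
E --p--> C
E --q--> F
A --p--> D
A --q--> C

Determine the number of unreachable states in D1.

3

BFS from E reaches {C, E, F}; the 3 state(s) A, B, D are never visited.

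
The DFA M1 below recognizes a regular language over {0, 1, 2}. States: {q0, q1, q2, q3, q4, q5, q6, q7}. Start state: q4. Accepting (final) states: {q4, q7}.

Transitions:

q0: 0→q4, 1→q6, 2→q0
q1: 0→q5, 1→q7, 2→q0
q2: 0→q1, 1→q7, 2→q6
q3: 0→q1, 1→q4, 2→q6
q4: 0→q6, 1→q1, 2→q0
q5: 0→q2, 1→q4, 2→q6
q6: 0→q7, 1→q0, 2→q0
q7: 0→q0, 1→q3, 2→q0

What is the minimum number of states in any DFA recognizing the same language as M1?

All states are reachable from the start state.
P0 = {q4,q7} | {q0,q1,q2,q3,q5,q6}.
On input 0, block {q0,q1,q2,q3,q5,q6} splits into {q1,q2,q3,q5} and {q0,q6}.
No further refinement is possible. Final partition (3 blocks): {q4,q7} | {q1,q2,q3,q5} | {q0,q6}.

3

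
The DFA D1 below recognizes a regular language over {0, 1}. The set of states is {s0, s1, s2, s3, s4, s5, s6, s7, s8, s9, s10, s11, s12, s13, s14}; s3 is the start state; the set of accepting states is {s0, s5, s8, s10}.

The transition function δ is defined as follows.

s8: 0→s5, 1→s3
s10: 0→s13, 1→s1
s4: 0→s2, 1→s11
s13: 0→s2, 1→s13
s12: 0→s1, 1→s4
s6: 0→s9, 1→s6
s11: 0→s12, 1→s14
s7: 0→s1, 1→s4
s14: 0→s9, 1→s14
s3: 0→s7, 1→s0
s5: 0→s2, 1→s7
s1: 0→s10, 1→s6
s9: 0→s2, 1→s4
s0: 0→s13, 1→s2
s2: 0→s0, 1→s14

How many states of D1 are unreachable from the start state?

2

BFS from s3 reaches {s0, s1, s2, s3, s4, s6, s7, s9, s10, s11, s12, s13, s14}; the 2 state(s) s5, s8 are never visited.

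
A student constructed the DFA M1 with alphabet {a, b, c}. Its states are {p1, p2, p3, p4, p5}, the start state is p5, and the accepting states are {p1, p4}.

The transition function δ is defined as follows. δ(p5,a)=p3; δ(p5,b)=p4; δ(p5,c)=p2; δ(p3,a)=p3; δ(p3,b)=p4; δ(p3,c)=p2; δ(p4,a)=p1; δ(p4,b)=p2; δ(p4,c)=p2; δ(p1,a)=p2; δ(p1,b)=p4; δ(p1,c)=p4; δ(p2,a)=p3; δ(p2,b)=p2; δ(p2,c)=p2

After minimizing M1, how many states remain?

Every state is reachable, so we keep all 5.
Initial partition by acceptance: {p1,p4} | {p2,p3,p5}.
On input a, block {p1,p4} splits into {p1} and {p4}.
On input b, block {p2,p3,p5} splits into {p3,p5} and {p2}.
The partition is now stable with 4 blocks: {p1} | {p3,p5} | {p4} | {p2}.

4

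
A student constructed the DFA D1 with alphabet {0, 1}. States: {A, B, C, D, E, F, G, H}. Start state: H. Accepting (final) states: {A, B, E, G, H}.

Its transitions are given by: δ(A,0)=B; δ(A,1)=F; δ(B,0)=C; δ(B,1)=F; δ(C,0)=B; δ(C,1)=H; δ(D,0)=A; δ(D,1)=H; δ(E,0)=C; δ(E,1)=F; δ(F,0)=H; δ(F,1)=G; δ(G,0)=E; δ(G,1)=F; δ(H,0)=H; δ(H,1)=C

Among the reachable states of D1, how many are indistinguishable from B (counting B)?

2

First remove the unreachable states {A,D}; 6 states remain.
P0 = {B,E,G,H} | {C,F}.
On input 0, block {B,E,G,H} splits into {B,E} and {G,H}.
Refine {C,F} on symbol 0: members go to different blocks, giving {C} and {F}.
Refine {G,H} on symbol 0: members go to different blocks, giving {G} and {H}.
No further refinement is possible. Final partition (5 blocks): {B,E} | {C} | {G} | {F} | {H}.
State B belongs to the block {B,E}, which has 2 states.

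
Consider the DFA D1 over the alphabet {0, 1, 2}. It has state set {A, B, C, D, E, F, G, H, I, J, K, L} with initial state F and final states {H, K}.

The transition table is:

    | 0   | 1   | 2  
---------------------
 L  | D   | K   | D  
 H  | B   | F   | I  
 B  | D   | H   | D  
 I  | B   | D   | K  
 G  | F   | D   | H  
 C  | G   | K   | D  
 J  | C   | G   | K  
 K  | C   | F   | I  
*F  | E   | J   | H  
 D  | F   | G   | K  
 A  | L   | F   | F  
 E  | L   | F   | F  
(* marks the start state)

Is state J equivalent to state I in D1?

States {A} cannot be reached from the start state, so discard them.
Start with accepting vs non-accepting: {H,K} | {B,C,D,E,F,G,I,J,L}.
On input 1, block {B,C,D,E,F,G,I,J,L} splits into {D,E,F,G,I,J} and {B,C,L}.
Split {D,E,F,G,I,J} by δ(·,0) → {D,F,G} and {E,I,J}.
Refine {D,F,G} on symbol 0: members go to different blocks, giving {D,G} and {F}.
Split {E,I,J} by δ(·,1) → {I,J} and {E}.
No further refinement is possible. Final partition (6 blocks): {H,K} | {D,G} | {B,C,L} | {I,J} | {F} | {E}.
J and I lie in the same block of the stable partition, so they are equivalent — no string distinguishes them.

Yes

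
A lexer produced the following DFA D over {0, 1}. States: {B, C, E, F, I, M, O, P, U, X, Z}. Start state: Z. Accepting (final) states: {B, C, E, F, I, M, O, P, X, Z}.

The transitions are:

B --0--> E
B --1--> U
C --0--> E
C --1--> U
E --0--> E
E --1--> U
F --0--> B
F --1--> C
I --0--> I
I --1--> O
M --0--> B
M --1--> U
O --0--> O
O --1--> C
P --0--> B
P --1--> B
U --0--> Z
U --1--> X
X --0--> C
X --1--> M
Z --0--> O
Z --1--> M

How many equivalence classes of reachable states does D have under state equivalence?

4

First remove the unreachable states {F,I,P}; 8 states remain.
Initial partition by acceptance: {B,C,E,M,O,X,Z} | {U}.
Split {B,C,E,M,O,X,Z} by δ(·,1) → {B,C,E,M} and {O,X,Z}.
Split {O,X,Z} by δ(·,0) → {O,Z} and {X}.
No further refinement is possible. Final partition (4 blocks): {B,C,E,M} | {U} | {O,Z} | {X}.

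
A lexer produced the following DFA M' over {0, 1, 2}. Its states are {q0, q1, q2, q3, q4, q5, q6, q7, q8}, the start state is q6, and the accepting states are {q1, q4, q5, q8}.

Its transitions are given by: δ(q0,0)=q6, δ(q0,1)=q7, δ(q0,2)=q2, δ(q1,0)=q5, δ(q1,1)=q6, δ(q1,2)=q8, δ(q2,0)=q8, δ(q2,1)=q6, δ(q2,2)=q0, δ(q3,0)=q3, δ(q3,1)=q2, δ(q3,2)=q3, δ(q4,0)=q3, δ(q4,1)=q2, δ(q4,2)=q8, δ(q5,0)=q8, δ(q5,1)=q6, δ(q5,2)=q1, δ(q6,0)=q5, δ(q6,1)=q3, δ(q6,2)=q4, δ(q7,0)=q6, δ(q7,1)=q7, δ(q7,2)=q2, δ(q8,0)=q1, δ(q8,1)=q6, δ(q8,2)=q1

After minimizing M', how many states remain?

6

All states are reachable from the start state.
Initial partition by acceptance: {q1,q4,q5,q8} | {q0,q2,q3,q6,q7}.
On input 0, block {q1,q4,q5,q8} splits into {q1,q5,q8} and {q4}.
On input 0, block {q0,q2,q3,q6,q7} splits into {q0,q3,q7} and {q2,q6}.
Split {q0,q3,q7} by δ(·,0) → {q0,q7} and {q3}.
Split {q2,q6} by δ(·,1) → {q2} and {q6}.
Stable partition: {q1,q5,q8} | {q0,q7} | {q4} | {q2} | {q3} | {q6} — 6 equivalence classes.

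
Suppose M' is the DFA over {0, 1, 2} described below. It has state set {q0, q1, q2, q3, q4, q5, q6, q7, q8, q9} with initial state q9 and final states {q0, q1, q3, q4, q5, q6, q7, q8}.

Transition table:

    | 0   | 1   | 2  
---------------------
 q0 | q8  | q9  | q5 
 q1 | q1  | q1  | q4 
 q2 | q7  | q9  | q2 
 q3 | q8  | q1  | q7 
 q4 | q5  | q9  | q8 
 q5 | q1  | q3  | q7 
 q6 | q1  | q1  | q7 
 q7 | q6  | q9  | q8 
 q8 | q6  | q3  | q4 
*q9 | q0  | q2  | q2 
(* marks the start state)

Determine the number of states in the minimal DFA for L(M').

3

Every state is reachable, so we keep all 10.
Start with accepting vs non-accepting: {q0,q1,q3,q4,q5,q6,q7,q8} | {q2,q9}.
Split {q0,q1,q3,q4,q5,q6,q7,q8} by δ(·,1) → {q1,q3,q5,q6,q8} and {q0,q4,q7}.
The partition is now stable with 3 blocks: {q1,q3,q5,q6,q8} | {q2,q9} | {q0,q4,q7}.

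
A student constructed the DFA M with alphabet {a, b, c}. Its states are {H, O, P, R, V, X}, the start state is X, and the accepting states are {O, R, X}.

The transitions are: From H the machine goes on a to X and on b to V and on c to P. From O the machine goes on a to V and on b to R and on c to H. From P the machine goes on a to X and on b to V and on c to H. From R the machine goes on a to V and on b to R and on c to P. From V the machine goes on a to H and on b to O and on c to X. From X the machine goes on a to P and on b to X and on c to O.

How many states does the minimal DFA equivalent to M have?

4

All states are reachable from the start state.
P0 = {O,R,X} | {H,P,V}.
Split {O,R,X} by δ(·,c) → {O,R} and {X}.
On input a, block {H,P,V} splits into {H,P} and {V}.
Stable partition: {O,R} | {H,P} | {X} | {V} — 4 equivalence classes.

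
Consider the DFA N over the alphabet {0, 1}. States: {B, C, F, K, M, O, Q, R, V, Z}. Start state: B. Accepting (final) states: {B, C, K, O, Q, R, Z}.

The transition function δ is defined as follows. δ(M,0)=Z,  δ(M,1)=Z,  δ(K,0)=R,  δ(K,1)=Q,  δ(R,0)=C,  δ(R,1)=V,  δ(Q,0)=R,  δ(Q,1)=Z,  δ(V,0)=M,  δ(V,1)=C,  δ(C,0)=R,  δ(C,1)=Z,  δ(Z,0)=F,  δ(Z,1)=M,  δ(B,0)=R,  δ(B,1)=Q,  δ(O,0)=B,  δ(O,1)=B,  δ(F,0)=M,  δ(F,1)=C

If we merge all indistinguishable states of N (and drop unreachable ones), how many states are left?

States {K,O} cannot be reached from the start state, so discard them.
Initial partition by acceptance: {B,C,Q,R,Z} | {F,M,V}.
Split {B,C,Q,R,Z} by δ(·,0) → {B,C,Q,R} and {Z}.
Split {B,C,Q,R} by δ(·,1) → {C,Q} and {B} and {R}.
On input 0, block {F,M,V} splits into {F,V} and {M}.
Stable partition: {C,Q} | {F,V} | {Z} | {B} | {R} | {M} — 6 equivalence classes.

6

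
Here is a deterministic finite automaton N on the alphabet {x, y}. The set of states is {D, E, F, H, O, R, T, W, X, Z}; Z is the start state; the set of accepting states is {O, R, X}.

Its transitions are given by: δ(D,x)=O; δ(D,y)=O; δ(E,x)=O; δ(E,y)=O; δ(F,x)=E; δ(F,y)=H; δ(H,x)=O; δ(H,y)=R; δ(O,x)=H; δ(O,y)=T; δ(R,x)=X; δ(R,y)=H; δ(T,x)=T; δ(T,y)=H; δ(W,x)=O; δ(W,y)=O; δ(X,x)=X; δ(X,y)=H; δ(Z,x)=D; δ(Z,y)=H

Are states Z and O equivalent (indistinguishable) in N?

First remove the unreachable states {E,F,W}; 7 states remain.
P0 = {O,R,X} | {D,H,T,Z}.
On input x, block {O,R,X} splits into {R,X} and {O}.
On input x, block {D,H,T,Z} splits into {D,H} and {T,Z}.
On input y, block {D,H} splits into {H} and {D}.
Refine {T,Z} on symbol x: members go to different blocks, giving {Z} and {T}.
The partition is now stable with 6 blocks: {R,X} | {H} | {O} | {Z} | {D} | {T}.
Z and O end up in different blocks, so they are distinguishable. For instance, the string 'ε' is accepted from only O.

No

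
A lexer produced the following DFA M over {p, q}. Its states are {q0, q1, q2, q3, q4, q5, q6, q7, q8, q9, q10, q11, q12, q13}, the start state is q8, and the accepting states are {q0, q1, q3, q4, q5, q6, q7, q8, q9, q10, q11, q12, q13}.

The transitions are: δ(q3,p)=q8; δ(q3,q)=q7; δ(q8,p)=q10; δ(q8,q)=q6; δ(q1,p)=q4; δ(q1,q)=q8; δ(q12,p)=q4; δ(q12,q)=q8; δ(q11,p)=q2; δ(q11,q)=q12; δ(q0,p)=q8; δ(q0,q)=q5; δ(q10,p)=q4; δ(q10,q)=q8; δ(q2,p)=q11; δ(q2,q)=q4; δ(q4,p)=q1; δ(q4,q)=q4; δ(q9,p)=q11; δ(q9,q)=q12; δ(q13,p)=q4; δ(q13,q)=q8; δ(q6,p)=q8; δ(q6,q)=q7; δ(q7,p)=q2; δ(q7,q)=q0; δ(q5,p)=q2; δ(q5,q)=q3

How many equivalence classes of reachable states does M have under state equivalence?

7

States {q9,q13} cannot be reached from the start state, so discard them.
P0 = {q0,q1,q3,q4,q5,q6,q7,q8,q10,q11,q12} | {q2}.
On input p, block {q0,q1,q3,q4,q5,q6,q7,q8,q10,q11,q12} splits into {q0,q1,q3,q4,q6,q8,q10,q12} and {q5,q7,q11}.
On input q, block {q0,q1,q3,q4,q6,q8,q10,q12} splits into {q1,q4,q8,q10,q12} and {q0,q3,q6}.
Refine {q1,q4,q8,q10,q12} on symbol q: members go to different blocks, giving {q1,q4,q10,q12} and {q8}.
Split {q1,q4,q10,q12} by δ(·,q) → {q1,q10,q12} and {q4}.
Split {q5,q7,q11} by δ(·,q) → {q5,q7} and {q11}.
No further refinement is possible. Final partition (7 blocks): {q1,q10,q12} | {q2} | {q5,q7} | {q0,q3,q6} | {q8} | {q4} | {q11}.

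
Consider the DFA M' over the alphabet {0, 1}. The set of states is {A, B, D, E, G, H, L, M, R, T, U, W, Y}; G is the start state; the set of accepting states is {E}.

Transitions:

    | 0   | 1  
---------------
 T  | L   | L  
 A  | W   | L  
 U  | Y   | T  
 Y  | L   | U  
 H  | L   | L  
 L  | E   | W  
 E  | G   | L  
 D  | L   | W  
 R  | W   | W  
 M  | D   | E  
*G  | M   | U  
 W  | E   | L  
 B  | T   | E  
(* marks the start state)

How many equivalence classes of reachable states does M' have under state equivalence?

First remove the unreachable states {A,B,H,R}; 9 states remain.
Initial partition by acceptance: {E} | {D,G,L,M,T,U,W,Y}.
Split {D,G,L,M,T,U,W,Y} by δ(·,0) → {D,G,M,T,U,Y} and {L,W}.
Split {D,G,M,T,U,Y} by δ(·,0) → {G,M,U} and {D,T,Y}.
Refine {G,M,U} on symbol 0: members go to different blocks, giving {M,U} and {G}.
Split {M,U} by δ(·,1) → {U} and {M}.
On input 1, block {D,T,Y} splits into {D,T} and {Y}.
No further refinement is possible. Final partition (7 blocks): {E} | {U} | {L,W} | {D,T} | {G} | {M} | {Y}.

7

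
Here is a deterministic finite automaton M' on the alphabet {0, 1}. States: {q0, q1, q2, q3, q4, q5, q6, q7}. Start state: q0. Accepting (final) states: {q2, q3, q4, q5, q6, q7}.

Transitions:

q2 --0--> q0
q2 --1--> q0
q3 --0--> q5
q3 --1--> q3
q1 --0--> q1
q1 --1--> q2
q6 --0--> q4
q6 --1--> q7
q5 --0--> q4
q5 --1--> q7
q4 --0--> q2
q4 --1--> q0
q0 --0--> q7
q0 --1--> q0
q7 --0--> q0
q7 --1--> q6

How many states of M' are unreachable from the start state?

Starting at q0 and following transitions, the reachable set is {q0, q2, q4, q6, q7}. That leaves q1, q3, q5 unreachable — 3 in total.

3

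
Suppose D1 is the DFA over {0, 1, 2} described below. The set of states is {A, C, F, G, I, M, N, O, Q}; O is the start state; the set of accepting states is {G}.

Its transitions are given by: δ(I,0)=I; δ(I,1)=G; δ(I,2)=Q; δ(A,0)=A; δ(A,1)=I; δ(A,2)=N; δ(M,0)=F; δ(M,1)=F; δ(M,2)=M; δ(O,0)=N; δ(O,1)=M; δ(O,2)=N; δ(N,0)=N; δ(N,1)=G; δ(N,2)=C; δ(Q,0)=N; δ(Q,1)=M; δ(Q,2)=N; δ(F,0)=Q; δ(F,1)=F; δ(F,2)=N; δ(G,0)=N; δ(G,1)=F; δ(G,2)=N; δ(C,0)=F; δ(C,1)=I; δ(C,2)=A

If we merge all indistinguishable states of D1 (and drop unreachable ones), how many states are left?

All states are reachable from the start state.
Start with accepting vs non-accepting: {G} | {A,C,F,I,M,N,O,Q}.
On input 1, block {A,C,F,I,M,N,O,Q} splits into {A,C,F,M,O,Q} and {I,N}.
Split {A,C,F,M,O,Q} by δ(·,0) → {A,C,F,M} and {O,Q}.
Split {A,C,F,M} by δ(·,0) → {A,C,M} and {F}.
Refine {A,C,M} on symbol 0: members go to different blocks, giving {C,M} and {A}.
On input 1, block {C,M} splits into {M} and {C}.
Refine {I,N} on symbol 2: members go to different blocks, giving {N} and {I}.
The partition is now stable with 8 blocks: {G} | {M} | {N} | {O,Q} | {F} | {A} | {C} | {I}.

8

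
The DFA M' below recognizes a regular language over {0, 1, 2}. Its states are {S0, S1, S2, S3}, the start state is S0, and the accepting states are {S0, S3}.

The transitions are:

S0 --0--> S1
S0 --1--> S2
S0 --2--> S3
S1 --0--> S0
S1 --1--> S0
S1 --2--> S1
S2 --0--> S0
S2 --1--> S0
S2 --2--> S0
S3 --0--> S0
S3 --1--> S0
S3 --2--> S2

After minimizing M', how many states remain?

Initial partition by acceptance: {S0,S3} | {S1,S2}.
Split {S0,S3} by δ(·,0) → {S0} and {S3}.
Split {S1,S2} by δ(·,2) → {S1} and {S2}.
No further refinement is possible. Final partition (4 blocks): {S0} | {S1} | {S3} | {S2}.

4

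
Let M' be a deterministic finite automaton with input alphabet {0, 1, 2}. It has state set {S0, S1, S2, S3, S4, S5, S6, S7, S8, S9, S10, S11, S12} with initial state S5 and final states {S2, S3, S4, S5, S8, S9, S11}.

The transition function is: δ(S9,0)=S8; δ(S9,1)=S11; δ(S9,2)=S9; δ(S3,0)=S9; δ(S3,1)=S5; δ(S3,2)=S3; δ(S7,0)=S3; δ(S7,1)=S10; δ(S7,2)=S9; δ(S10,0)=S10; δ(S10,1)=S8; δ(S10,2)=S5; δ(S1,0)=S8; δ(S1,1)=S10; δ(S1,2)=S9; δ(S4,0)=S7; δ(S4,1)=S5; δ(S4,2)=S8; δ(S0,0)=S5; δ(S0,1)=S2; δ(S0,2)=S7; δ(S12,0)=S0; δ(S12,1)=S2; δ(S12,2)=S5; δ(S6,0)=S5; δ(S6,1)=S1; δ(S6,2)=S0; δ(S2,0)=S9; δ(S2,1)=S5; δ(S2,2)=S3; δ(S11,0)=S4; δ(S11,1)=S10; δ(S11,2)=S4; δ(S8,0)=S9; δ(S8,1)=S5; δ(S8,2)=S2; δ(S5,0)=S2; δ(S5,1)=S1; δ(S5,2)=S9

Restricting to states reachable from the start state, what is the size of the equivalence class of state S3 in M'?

3

Reachable states from the start: {S1,S2,S3,S4,S5,S7,S8,S9,S10,S11}. Unreachable: {S0,S6,S12} — drop them.
P0 = {S2,S3,S4,S5,S8,S9,S11} | {S1,S7,S10}.
On input 0, block {S2,S3,S4,S5,S8,S9,S11} splits into {S2,S3,S5,S8,S9,S11} and {S4}.
Split {S2,S3,S5,S8,S9,S11} by δ(·,0) → {S2,S3,S5,S8,S9} and {S11}.
Split {S2,S3,S5,S8,S9} by δ(·,1) → {S2,S3,S8} and {S5} and {S9}.
Refine {S1,S7,S10} on symbol 0: members go to different blocks, giving {S1,S7} and {S10}.
The partition is now stable with 7 blocks: {S2,S3,S8} | {S1,S7} | {S4} | {S11} | {S5} | {S9} | {S10}.
The equivalence class containing S3 is {S2,S3,S8}, of size 3.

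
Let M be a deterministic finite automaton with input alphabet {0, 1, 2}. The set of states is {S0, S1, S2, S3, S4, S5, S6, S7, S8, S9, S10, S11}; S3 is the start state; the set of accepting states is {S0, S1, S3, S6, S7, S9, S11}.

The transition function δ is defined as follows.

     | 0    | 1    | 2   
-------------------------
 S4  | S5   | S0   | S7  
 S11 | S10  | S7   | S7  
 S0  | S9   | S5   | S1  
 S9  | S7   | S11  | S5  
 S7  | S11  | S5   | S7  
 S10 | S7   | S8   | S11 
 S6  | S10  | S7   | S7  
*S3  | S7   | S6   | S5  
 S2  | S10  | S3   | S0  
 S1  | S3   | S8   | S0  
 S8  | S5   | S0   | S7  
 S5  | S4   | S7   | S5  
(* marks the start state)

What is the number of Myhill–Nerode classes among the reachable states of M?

States {S2} cannot be reached from the start state, so discard them.
Initial partition by acceptance: {S0,S1,S3,S6,S7,S9,S11} | {S4,S5,S8,S10}.
Split {S0,S1,S3,S6,S7,S9,S11} by δ(·,0) → {S0,S1,S3,S7,S9} and {S6,S11}.
Refine {S0,S1,S3,S7,S9} on symbol 0: members go to different blocks, giving {S0,S1,S3,S9} and {S7}.
Split {S0,S1,S3,S9} by δ(·,0) → {S0,S1} and {S3,S9}.
Refine {S4,S5,S8,S10} on symbol 0: members go to different blocks, giving {S4,S5,S8} and {S10}.
On input 1, block {S4,S5,S8} splits into {S4,S8} and {S5}.
Split {S0,S1} by δ(·,1) → {S0} and {S1}.
Stable partition: {S0} | {S4,S8} | {S6,S11} | {S7} | {S3,S9} | {S10} | {S5} | {S1} — 8 equivalence classes.

8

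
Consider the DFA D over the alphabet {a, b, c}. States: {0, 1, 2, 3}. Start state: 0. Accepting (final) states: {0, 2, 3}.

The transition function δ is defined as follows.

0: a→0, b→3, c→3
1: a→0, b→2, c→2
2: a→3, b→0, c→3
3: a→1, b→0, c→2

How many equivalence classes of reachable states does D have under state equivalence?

4

Every state is reachable, so we keep all 4.
Initial partition by acceptance: {0,2,3} | {1}.
Split {0,2,3} by δ(·,a) → {0,2} and {3}.
On input a, block {0,2} splits into {0} and {2}.
No further refinement is possible. Final partition (4 blocks): {0} | {1} | {3} | {2}.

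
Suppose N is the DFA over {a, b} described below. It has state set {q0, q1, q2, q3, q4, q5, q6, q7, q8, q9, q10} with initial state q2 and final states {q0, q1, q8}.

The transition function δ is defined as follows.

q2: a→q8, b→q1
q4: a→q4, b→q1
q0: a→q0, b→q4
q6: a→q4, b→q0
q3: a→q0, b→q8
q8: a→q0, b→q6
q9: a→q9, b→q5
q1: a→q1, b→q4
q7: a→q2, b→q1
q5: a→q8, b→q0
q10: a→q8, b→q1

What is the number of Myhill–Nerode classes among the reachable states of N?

States {q3,q5,q7,q9,q10} cannot be reached from the start state, so discard them.
P0 = {q0,q1,q8} | {q2,q4,q6}.
On input a, block {q2,q4,q6} splits into {q4,q6} and {q2}.
The partition is now stable with 3 blocks: {q0,q1,q8} | {q4,q6} | {q2}.

3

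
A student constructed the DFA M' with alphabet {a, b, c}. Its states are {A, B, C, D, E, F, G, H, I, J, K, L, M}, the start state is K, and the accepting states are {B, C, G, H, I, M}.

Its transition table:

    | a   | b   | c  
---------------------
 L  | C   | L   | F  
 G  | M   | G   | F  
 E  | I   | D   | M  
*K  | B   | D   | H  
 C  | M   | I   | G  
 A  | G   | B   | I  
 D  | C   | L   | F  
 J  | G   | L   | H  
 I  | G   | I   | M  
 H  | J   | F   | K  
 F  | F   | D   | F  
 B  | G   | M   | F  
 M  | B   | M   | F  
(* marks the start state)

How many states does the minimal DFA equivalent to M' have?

6

States {A,E} cannot be reached from the start state, so discard them.
Initial partition by acceptance: {B,C,G,H,I,M} | {D,F,J,K,L}.
Split {B,C,G,H,I,M} by δ(·,a) → {B,C,G,I,M} and {H}.
Refine {B,C,G,I,M} on symbol c: members go to different blocks, giving {B,G,M} and {C,I}.
On input a, block {D,F,J,K,L} splits into {D,L} and {J,K} and {F}.
The partition is now stable with 6 blocks: {B,G,M} | {D,L} | {H} | {C,I} | {J,K} | {F}.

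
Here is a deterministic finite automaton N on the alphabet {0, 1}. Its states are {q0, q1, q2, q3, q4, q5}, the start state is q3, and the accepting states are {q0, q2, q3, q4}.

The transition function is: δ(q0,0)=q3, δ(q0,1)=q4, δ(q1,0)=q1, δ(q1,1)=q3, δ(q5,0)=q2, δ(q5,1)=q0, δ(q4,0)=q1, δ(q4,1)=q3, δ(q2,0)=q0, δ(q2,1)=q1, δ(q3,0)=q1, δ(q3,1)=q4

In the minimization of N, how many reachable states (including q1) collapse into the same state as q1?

1

First remove the unreachable states {q0,q2,q5}; 3 states remain.
Initial partition by acceptance: {q3,q4} | {q1}.
Stable partition: {q3,q4} | {q1} — 2 equivalence classes.
State q1 belongs to the block {q1}, which has 1 states.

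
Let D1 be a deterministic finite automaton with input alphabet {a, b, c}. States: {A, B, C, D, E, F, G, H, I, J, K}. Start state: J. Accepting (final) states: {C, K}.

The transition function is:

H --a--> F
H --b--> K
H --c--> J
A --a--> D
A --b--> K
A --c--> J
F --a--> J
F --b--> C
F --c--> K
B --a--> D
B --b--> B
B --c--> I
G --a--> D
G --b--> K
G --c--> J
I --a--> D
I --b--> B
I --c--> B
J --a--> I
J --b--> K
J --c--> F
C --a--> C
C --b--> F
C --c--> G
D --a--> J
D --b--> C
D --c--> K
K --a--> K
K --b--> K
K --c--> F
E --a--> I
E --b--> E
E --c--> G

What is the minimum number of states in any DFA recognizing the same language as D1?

6

Reachable states from the start: {B,C,D,F,G,I,J,K}. Unreachable: {A,E,H} — drop them.
Initial partition by acceptance: {C,K} | {B,D,F,G,I,J}.
Refine {C,K} on symbol b: members go to different blocks, giving {C} and {K}.
Refine {B,D,F,G,I,J} on symbol b: members go to different blocks, giving {B,I} and {D,F} and {G,J}.
On input a, block {G,J} splits into {G} and {J}.
No further refinement is possible. Final partition (6 blocks): {C} | {B,I} | {K} | {D,F} | {G} | {J}.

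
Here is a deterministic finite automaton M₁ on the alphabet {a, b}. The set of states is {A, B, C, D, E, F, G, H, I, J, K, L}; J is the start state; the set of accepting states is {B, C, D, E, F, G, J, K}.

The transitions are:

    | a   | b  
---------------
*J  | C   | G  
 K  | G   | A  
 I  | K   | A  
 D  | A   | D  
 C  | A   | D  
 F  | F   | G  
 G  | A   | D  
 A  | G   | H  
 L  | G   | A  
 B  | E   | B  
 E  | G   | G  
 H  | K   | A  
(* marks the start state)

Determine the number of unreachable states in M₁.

5

No path from J leads to B, E, F, I, L; the other 7 states are all reachable.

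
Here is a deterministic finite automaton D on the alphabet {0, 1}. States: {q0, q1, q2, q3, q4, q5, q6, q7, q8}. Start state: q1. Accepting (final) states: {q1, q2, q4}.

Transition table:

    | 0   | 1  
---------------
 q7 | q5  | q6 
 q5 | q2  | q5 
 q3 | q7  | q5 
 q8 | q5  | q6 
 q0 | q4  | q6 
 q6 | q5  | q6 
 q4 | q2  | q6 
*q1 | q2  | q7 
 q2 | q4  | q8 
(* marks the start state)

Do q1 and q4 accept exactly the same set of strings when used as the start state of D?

States {q0,q3} cannot be reached from the start state, so discard them.
P0 = {q1,q2,q4} | {q5,q6,q7,q8}.
On input 0, block {q5,q6,q7,q8} splits into {q6,q7,q8} and {q5}.
Stable partition: {q1,q2,q4} | {q6,q7,q8} | {q5} — 3 equivalence classes.
q1 and q4 lie in the same block of the stable partition, so they are equivalent — no string distinguishes them.

Yes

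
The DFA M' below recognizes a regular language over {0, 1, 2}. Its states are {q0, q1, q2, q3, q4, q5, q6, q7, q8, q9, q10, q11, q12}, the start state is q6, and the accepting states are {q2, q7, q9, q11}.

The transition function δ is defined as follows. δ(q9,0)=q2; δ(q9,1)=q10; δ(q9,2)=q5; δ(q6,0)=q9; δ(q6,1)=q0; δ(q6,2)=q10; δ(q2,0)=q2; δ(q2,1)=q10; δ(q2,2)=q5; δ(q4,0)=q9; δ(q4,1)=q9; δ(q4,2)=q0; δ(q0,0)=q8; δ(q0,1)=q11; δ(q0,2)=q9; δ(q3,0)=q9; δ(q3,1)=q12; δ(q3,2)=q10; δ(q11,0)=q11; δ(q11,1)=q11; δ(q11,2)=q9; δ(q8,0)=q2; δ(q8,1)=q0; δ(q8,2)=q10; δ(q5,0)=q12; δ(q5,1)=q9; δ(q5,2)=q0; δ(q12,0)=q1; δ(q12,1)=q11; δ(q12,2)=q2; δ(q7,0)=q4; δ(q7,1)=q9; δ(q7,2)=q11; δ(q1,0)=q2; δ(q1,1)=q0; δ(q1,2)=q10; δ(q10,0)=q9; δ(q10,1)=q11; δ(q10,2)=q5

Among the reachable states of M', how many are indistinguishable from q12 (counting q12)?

States {q3,q4,q7} cannot be reached from the start state, so discard them.
Start with accepting vs non-accepting: {q2,q9,q11} | {q0,q1,q5,q6,q8,q10,q12}.
On input 1, block {q2,q9,q11} splits into {q2,q9} and {q11}.
On input 0, block {q0,q1,q5,q6,q8,q10,q12} splits into {q1,q6,q8,q10} and {q0,q5,q12}.
Split {q1,q6,q8,q10} by δ(·,1) → {q1,q6,q8} and {q10}.
Refine {q0,q5,q12} on symbol 0: members go to different blocks, giving {q0,q12} and {q5}.
No further refinement is possible. Final partition (6 blocks): {q2,q9} | {q1,q6,q8} | {q11} | {q0,q12} | {q10} | {q5}.
State q12 belongs to the block {q0,q12}, which has 2 states.

2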